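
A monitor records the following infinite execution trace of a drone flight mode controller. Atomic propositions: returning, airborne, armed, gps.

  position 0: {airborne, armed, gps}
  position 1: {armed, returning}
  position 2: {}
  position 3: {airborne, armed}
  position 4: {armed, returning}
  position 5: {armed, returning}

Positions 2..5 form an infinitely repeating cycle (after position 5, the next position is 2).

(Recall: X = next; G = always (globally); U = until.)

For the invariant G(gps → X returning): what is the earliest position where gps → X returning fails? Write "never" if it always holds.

never

gps → X returning holds at every position 0..5, and those are all the positions the trace ever visits, so the invariant G(gps → X returning) is never violated.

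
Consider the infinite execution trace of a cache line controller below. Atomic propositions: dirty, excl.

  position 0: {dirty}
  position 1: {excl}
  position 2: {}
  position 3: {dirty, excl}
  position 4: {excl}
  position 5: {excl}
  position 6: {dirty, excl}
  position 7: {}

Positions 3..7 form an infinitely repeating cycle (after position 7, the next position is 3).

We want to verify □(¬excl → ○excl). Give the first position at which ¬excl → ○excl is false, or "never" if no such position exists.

never

¬excl → ○excl holds at every position 0..7, and those are all the positions the trace ever visits, so the invariant □(¬excl → ○excl) is never violated.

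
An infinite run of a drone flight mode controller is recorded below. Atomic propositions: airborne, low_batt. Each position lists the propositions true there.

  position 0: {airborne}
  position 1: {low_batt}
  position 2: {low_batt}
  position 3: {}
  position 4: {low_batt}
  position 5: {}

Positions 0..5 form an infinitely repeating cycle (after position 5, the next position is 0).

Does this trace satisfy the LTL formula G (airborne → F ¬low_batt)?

Yes

airborne → F ¬low_batt holds at every position 0..5, and those are all positions ever visited, so G (airborne → F ¬low_batt) holds.
Positions where airborne holds: 0.
Check F ¬low_batt at each: 0→ok.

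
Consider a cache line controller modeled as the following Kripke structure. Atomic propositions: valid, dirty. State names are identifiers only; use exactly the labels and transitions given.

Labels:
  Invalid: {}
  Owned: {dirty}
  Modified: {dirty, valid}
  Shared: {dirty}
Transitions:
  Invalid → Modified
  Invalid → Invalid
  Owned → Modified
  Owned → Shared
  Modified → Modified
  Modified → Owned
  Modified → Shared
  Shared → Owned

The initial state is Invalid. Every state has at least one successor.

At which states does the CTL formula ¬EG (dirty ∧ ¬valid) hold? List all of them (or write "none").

{Invalid, Modified}

States satisfying dirty ∧ ¬valid: {Owned, Shared}.
States satisfying EG (dirty ∧ ¬valid): {Owned, Shared}.
States satisfying ¬EG (dirty ∧ ¬valid): {Invalid, Modified}.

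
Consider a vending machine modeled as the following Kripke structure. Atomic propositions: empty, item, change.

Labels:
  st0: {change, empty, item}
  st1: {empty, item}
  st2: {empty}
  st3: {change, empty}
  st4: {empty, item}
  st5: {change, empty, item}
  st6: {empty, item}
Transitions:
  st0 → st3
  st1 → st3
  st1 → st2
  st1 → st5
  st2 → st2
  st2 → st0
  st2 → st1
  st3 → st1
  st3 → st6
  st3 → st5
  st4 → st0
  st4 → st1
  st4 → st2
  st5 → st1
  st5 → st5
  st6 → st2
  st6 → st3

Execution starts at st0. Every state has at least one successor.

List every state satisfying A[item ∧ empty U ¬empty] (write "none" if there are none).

none

States satisfying item ∧ empty: {st0, st1, st4, st5, st6}.
States satisfying ¬empty: ∅.
States satisfying A[item ∧ empty U ¬empty]: ∅.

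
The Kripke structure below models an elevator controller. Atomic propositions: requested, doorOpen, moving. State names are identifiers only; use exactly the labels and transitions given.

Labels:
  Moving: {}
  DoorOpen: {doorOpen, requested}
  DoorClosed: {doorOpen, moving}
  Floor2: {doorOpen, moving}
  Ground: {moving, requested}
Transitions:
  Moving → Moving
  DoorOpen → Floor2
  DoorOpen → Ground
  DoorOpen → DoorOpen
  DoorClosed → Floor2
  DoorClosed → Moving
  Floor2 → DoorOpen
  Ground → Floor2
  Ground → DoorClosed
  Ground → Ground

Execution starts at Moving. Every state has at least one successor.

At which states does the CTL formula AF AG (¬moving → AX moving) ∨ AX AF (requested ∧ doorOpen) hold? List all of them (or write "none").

States satisfying AG (¬moving → AX moving): ∅.
States satisfying AF AG (¬moving → AX moving): ∅.
States satisfying AF (requested ∧ doorOpen): {DoorOpen, Floor2}.
States satisfying AX AF (requested ∧ doorOpen): {Floor2}.
States satisfying AF AG (¬moving → AX moving) ∨ AX AF (requested ∧ doorOpen): {Floor2}.

{Floor2}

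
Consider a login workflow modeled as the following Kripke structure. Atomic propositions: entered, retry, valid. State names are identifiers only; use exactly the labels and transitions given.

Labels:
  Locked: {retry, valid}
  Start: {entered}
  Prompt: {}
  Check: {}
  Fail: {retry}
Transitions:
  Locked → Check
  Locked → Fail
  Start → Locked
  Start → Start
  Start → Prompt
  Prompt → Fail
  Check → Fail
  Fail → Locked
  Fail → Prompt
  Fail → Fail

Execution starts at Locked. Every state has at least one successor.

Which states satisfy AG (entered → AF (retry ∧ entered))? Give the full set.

{Locked, Prompt, Check, Fail}

States satisfying entered → AF (retry ∧ entered): {Locked, Prompt, Check, Fail}.
States satisfying AG (entered → AF (retry ∧ entered)): {Locked, Prompt, Check, Fail}.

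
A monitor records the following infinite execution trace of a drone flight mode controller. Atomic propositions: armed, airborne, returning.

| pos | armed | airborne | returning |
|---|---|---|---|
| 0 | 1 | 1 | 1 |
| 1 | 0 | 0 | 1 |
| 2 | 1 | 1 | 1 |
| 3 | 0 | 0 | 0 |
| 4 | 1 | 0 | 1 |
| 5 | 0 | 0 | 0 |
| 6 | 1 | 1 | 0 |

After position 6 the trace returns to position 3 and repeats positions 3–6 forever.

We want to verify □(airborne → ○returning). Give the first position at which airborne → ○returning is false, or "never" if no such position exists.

2

Check airborne → ○returning at each position in order: 0 ✓, 1 ✓.
At position 2 the labels are {airborne, armed, returning} and the next position 3 has {}, so airborne → ○returning is false there. This is the first violation.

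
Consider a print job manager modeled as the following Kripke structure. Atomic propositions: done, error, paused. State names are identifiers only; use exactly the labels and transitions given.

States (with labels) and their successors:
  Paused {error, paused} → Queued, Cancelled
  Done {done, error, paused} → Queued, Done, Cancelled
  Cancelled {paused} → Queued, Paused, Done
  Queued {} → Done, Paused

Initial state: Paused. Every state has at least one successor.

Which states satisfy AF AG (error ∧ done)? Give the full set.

none

States satisfying AG (error ∧ done): ∅.
States satisfying AF AG (error ∧ done): ∅.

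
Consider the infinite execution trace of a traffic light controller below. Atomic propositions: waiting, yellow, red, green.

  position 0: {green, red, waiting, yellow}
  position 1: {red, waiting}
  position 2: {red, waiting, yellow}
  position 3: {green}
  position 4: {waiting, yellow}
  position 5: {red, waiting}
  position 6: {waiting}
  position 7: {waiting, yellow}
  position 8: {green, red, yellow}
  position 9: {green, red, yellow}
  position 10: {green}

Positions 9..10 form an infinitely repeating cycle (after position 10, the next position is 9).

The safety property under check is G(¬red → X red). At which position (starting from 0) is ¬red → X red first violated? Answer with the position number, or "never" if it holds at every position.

3

Check ¬red → X red at each position in order: 0 ✓, 1 ✓, 2 ✓.
At position 3 the labels are {green} and the next position 4 has {waiting, yellow}, so ¬red → X red is false there. This is the first violation.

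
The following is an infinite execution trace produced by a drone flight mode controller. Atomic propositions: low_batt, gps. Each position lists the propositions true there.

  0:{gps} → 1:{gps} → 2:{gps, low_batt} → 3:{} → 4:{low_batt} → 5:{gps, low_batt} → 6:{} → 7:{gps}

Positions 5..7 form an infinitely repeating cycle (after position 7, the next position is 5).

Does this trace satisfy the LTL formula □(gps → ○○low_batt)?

Violated

gps → ○○low_batt must hold at every position from 0 onward. It fails at position 1, so □(gps → ○○low_batt) is false.
Positions where gps holds: 0, 1, 2, 5, 7.
Check ○○low_batt at each: 0→ok, 1→fails, 2→ok, 5→fails, 7→fails.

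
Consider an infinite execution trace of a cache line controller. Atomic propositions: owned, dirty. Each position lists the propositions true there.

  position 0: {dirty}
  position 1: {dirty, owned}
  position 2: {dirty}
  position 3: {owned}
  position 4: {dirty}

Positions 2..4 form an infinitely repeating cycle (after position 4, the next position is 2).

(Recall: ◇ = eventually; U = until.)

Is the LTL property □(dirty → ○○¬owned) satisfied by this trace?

Does not hold

dirty → ○○¬owned must hold at every position from 0 onward. It fails at position 1, so □(dirty → ○○¬owned) is false.
Positions where dirty holds: 0, 1, 2, 4.
Check ○○¬owned at each: 0→ok, 1→fails, 2→ok, 4→fails.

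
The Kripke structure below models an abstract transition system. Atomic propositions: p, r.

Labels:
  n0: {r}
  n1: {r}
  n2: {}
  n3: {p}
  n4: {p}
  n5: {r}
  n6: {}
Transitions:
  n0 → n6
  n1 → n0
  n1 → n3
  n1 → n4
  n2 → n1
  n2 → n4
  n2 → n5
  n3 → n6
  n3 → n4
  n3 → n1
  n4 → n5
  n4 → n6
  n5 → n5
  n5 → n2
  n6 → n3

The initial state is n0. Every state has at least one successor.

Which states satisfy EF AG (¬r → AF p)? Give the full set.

none

States satisfying AG (¬r → AF p): ∅.
States satisfying EF AG (¬r → AF p): ∅.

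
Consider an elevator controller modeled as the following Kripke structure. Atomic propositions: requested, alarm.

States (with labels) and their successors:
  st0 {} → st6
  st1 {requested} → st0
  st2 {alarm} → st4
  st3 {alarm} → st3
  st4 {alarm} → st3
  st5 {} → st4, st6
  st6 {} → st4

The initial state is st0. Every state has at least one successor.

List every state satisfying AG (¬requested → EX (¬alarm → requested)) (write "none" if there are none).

States satisfying ¬requested → EX (¬alarm → requested): {st1, st2, st3, st4, st5, st6}.
States satisfying AG (¬requested → EX (¬alarm → requested)): {st2, st3, st4, st5, st6}.

{st2, st3, st4, st5, st6}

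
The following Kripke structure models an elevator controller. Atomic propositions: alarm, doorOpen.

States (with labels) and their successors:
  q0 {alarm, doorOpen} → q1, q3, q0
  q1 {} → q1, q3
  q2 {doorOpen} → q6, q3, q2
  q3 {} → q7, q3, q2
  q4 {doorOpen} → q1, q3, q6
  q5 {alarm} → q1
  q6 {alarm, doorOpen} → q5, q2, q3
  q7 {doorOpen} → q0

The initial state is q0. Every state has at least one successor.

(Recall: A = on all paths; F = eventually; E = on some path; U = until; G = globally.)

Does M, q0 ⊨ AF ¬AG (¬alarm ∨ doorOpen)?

Holds

States satisfying ¬AG (¬alarm ∨ doorOpen): {q0, q1, q2, q3, q4, q5, q6, q7}.
States satisfying AF ¬AG (¬alarm ∨ doorOpen): {q0, q1, q2, q3, q4, q5, q6, q7}.
q0 ∈ Sat(AF ¬AG (¬alarm ∨ doorOpen)).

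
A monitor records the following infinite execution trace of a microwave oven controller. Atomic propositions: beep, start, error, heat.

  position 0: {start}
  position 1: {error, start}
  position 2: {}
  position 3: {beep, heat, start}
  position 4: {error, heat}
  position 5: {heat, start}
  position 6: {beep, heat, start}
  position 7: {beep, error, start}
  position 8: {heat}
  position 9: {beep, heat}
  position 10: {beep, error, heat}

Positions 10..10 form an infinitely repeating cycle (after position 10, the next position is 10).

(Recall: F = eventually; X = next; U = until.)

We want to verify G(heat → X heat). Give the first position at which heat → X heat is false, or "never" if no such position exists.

Check heat → X heat at each position in order: 0 ✓, 1 ✓, 2 ✓, 3 ✓, 4 ✓, 5 ✓.
At position 6 the labels are {beep, heat, start} and the next position 7 has {beep, error, start}, so heat → X heat is false there. This is the first violation.

6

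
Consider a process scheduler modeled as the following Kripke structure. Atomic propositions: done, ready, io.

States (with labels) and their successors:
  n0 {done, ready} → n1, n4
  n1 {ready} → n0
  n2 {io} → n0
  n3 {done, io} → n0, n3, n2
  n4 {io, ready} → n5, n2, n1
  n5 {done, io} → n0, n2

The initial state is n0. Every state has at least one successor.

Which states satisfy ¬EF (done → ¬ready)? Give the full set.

States satisfying done → ¬ready: {n1, n2, n3, n4, n5}.
States satisfying EF (done → ¬ready): {n0, n1, n2, n3, n4, n5}.
States satisfying ¬EF (done → ¬ready): ∅.

none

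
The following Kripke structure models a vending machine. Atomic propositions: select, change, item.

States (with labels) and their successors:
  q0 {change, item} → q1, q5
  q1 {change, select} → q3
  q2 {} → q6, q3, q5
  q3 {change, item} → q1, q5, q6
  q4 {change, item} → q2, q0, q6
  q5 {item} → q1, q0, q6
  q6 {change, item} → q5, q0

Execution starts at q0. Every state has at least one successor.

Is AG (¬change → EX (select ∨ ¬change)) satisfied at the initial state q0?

States satisfying ¬change → EX (select ∨ ¬change): {q0, q1, q2, q3, q4, q5, q6}.
States satisfying AG (¬change → EX (select ∨ ¬change)): {q0, q1, q2, q3, q4, q5, q6}.
Every state reachable from q0 satisfies ¬change → EX (select ∨ ¬change).
q0 ∈ Sat(AG (¬change → EX (select ∨ ¬change))).

Yes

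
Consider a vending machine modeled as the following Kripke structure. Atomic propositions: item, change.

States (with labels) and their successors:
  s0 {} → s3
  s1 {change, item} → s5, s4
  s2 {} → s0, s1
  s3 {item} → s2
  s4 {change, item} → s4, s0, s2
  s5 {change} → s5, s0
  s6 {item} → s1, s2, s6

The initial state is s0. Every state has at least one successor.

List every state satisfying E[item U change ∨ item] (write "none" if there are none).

{s1, s3, s4, s5, s6}

States satisfying item: {s1, s3, s4, s6}.
States satisfying change ∨ item: {s1, s3, s4, s5, s6}.
States satisfying E[item U change ∨ item]: {s1, s3, s4, s5, s6}.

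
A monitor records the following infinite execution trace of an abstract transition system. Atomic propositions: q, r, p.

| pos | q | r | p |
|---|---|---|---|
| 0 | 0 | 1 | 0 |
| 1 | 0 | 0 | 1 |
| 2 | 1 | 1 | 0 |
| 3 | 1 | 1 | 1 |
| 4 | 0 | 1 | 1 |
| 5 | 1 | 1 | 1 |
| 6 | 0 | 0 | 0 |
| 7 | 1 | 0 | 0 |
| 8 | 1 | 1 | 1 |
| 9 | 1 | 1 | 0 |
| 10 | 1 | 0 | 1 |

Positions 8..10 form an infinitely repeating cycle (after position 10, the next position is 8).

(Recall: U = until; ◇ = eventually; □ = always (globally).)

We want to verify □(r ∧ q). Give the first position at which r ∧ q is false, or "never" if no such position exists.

0

At position 0 the labels are {r}, so r ∧ q is false there. This is the first violation.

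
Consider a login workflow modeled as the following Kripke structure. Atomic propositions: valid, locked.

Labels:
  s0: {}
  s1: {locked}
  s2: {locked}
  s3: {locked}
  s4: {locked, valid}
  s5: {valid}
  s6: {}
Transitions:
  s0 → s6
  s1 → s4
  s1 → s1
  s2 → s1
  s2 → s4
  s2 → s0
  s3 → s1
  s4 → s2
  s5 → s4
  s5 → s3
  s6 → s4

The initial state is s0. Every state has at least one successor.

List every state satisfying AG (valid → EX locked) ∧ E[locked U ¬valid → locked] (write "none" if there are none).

States satisfying valid → EX locked: {s0, s1, s2, s3, s4, s5, s6}.
States satisfying AG (valid → EX locked): {s0, s1, s2, s3, s4, s5, s6}.
States satisfying locked: {s1, s2, s3, s4}.
States satisfying ¬valid → locked: {s1, s2, s3, s4, s5}.
States satisfying E[locked U ¬valid → locked]: {s1, s2, s3, s4, s5}.
States satisfying AG (valid → EX locked) ∧ E[locked U ¬valid → locked]: {s1, s2, s3, s4, s5}.

{s1, s2, s3, s4, s5}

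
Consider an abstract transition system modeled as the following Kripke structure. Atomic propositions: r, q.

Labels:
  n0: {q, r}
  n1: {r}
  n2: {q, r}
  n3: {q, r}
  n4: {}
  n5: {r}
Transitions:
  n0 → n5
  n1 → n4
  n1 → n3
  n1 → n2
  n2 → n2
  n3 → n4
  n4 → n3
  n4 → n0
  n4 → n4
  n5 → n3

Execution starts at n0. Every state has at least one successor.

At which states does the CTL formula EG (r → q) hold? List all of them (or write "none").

{n2, n3, n4}

States satisfying r → q: {n0, n2, n3, n4}.
States satisfying EG (r → q): {n2, n3, n4}.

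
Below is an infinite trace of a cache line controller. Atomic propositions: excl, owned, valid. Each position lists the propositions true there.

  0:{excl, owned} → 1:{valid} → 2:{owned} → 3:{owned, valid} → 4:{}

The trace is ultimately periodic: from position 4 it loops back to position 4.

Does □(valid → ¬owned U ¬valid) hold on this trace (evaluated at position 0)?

valid → ¬owned U ¬valid must hold at every position from 0 onward. It fails at position 3, so □(valid → ¬owned U ¬valid) is false.
Positions where valid holds: 1, 3.
Check ¬owned U ¬valid at each: 1→ok, 3→fails.

No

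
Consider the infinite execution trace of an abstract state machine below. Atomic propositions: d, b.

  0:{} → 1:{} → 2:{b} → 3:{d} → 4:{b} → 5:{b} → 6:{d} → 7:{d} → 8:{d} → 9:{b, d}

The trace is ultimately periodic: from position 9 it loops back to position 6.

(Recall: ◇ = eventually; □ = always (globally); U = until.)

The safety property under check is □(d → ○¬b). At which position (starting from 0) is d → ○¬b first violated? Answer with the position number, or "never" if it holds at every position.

3

Check d → ○¬b at each position in order: 0 ✓, 1 ✓, 2 ✓.
At position 3 the labels are {d} and the next position 4 has {b}, so d → ○¬b is false there. This is the first violation.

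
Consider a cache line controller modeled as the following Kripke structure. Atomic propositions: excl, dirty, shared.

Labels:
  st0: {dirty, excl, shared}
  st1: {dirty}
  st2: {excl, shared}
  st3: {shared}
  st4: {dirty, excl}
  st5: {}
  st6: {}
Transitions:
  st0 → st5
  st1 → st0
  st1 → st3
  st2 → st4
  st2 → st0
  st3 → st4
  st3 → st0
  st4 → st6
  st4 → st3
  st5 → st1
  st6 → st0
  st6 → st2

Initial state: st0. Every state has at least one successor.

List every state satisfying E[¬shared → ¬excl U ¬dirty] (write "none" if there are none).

States satisfying ¬shared → ¬excl: {st0, st1, st2, st3, st5, st6}.
States satisfying ¬dirty: {st2, st3, st5, st6}.
States satisfying E[¬shared → ¬excl U ¬dirty]: {st0, st1, st2, st3, st5, st6}.

{st0, st1, st2, st3, st5, st6}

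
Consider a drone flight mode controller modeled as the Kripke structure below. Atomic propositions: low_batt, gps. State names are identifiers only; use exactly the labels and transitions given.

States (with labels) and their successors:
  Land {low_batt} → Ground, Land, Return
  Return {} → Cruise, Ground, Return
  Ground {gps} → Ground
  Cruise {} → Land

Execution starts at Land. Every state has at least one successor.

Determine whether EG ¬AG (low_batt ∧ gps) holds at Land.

States satisfying ¬AG (low_batt ∧ gps): {Land, Return, Ground, Cruise}.
States satisfying EG ¬AG (low_batt ∧ gps): {Land, Return, Ground, Cruise}.
Land ∈ Sat(EG ¬AG (low_batt ∧ gps)).

Satisfied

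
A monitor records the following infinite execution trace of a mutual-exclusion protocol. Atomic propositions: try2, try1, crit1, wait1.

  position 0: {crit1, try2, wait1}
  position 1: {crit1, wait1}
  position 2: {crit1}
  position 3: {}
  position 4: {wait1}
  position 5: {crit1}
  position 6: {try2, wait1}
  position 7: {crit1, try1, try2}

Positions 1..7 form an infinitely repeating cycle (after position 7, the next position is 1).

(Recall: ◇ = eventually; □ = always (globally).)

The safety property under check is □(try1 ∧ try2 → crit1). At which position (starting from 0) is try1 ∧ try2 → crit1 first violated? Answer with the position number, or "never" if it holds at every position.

never

try1 ∧ try2 → crit1 holds at every position 0..7, and those are all the positions the trace ever visits, so the invariant □(try1 ∧ try2 → crit1) is never violated.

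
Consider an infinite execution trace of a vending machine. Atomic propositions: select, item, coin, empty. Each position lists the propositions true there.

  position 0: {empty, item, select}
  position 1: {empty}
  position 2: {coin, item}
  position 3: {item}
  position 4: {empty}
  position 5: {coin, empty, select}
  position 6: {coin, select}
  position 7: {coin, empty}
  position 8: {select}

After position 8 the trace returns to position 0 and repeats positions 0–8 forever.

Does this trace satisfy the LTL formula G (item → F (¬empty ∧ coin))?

Yes

item → F (¬empty ∧ coin) holds at every position 0..8, and those are all positions ever visited, so G (item → F (¬empty ∧ coin)) holds.
Positions where item holds: 0, 2, 3.
Check F (¬empty ∧ coin) at each: 0→ok, 2→ok, 3→ok.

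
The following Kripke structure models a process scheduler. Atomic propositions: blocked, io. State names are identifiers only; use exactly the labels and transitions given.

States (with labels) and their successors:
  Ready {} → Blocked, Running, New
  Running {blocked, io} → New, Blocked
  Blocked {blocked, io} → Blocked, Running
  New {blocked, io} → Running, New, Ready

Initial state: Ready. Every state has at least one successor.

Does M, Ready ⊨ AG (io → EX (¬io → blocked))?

Holds

States satisfying io → EX (¬io → blocked): {Ready, Running, Blocked, New}.
States satisfying AG (io → EX (¬io → blocked)): {Ready, Running, Blocked, New}.
Every state reachable from Ready satisfies io → EX (¬io → blocked).
Ready ∈ Sat(AG (io → EX (¬io → blocked))).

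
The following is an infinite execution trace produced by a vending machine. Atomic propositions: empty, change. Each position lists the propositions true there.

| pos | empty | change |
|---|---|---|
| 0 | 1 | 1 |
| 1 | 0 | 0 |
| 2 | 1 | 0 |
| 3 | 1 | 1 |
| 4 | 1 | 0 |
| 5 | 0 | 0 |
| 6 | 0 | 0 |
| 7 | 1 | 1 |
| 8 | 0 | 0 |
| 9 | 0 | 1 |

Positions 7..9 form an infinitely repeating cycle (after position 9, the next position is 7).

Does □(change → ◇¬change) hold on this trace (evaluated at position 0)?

Yes

change → ◇¬change holds at every position 0..9, and those are all positions ever visited, so □(change → ◇¬change) holds.
Positions where change holds: 0, 3, 7, 9.
Check ◇¬change at each: 0→ok, 3→ok, 7→ok, 9→ok.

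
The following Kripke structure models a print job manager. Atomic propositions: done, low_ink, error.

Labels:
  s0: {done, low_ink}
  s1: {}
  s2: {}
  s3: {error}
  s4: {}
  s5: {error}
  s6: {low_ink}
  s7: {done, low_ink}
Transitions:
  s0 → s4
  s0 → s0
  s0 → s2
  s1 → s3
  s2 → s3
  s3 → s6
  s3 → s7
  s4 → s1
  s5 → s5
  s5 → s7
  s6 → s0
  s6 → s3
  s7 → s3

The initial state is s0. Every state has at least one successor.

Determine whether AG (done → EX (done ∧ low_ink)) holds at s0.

Violated

States satisfying done → EX (done ∧ low_ink): {s0, s1, s2, s3, s4, s5, s6}.
States satisfying AG (done → EX (done ∧ low_ink)): ∅.
s7 is reachable from s0 and violates done → EX (done ∧ low_ink), so AG fails at s0.
s0 ∉ Sat(AG (done → EX (done ∧ low_ink))).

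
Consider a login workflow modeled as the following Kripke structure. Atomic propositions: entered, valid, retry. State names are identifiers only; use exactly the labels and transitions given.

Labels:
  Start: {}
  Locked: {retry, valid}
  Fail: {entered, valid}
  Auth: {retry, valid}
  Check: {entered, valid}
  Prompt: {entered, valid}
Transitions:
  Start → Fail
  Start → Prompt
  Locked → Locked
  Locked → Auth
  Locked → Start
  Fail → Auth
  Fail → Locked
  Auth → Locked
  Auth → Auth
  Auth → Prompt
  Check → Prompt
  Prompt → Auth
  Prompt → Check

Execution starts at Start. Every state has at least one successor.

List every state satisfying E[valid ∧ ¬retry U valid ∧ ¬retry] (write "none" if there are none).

States satisfying valid ∧ ¬retry: {Fail, Check, Prompt}.
States satisfying E[valid ∧ ¬retry U valid ∧ ¬retry]: {Fail, Check, Prompt}.

{Fail, Check, Prompt}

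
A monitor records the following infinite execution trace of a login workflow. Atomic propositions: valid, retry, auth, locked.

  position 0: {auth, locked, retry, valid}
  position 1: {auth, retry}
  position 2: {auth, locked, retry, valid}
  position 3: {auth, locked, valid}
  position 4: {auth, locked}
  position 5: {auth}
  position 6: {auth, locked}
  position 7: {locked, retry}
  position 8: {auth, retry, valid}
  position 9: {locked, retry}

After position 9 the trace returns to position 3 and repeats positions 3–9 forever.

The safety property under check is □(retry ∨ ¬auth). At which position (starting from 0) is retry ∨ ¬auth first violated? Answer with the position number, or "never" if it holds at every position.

3

Check retry ∨ ¬auth at each position in order: 0 ✓, 1 ✓, 2 ✓.
At position 3 the labels are {auth, locked, valid}, so retry ∨ ¬auth is false there. This is the first violation.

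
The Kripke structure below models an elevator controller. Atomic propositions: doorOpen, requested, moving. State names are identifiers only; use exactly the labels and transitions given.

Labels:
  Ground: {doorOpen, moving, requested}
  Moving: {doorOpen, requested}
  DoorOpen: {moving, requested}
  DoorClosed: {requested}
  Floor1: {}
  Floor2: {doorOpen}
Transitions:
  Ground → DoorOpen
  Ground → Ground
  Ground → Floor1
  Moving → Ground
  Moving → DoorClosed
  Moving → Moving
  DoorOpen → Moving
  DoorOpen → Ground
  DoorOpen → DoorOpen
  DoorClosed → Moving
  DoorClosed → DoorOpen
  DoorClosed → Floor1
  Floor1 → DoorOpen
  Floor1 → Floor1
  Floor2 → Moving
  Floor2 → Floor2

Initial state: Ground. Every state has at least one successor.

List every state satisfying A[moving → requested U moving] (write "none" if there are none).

States satisfying moving → requested: {Ground, Moving, DoorOpen, DoorClosed, Floor1, Floor2}.
States satisfying moving: {Ground, DoorOpen}.
States satisfying A[moving → requested U moving]: {Ground, DoorOpen}.

{Ground, DoorOpen}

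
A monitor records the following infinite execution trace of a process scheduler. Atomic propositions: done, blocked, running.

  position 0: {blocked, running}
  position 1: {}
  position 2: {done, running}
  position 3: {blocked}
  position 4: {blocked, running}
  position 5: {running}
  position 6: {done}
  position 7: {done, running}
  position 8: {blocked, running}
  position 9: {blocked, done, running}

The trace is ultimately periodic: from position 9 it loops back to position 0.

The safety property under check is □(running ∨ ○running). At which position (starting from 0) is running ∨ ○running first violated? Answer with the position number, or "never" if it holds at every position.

running ∨ ○running holds at every position 0..9, and those are all the positions the trace ever visits, so the invariant □(running ∨ ○running) is never violated.

never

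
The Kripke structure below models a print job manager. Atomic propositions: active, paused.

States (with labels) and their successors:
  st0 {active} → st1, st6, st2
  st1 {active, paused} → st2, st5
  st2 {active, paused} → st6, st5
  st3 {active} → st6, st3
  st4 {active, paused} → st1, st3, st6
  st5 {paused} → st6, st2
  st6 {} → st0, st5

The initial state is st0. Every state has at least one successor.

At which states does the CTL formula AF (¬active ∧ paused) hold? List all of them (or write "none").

{st5}

States satisfying ¬active ∧ paused: {st5}.
States satisfying AF (¬active ∧ paused): {st5}.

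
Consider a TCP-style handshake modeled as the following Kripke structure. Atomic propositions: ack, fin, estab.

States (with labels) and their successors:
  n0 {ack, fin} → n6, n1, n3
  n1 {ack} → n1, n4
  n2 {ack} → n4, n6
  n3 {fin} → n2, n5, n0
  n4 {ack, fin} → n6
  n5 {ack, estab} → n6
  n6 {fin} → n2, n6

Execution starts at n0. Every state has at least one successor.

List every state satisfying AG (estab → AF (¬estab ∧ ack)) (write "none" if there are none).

States satisfying estab → AF (¬estab ∧ ack): {n0, n1, n2, n3, n4, n6}.
States satisfying AG (estab → AF (¬estab ∧ ack)): {n1, n2, n4, n6}.

{n1, n2, n4, n6}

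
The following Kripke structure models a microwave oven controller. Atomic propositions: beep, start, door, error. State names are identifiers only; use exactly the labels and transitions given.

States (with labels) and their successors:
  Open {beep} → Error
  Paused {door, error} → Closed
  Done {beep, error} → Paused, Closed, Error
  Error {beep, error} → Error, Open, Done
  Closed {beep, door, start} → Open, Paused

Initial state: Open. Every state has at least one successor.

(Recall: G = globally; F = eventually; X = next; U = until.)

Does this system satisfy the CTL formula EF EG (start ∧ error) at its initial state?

No

States satisfying EG (start ∧ error): ∅.
States satisfying EF EG (start ∧ error): ∅.
No suitable path/successor from Open witnesses the formula.
Open ∉ Sat(EF EG (start ∧ error)).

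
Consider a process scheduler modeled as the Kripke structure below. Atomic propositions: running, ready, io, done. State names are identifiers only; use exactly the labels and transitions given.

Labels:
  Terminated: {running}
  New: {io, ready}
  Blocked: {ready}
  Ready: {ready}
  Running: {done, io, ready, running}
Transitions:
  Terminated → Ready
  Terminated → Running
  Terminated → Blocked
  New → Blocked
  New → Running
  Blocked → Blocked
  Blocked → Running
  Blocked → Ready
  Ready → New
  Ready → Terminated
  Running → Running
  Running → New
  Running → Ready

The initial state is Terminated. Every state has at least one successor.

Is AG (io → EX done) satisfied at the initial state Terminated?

States satisfying io → EX done: {Terminated, New, Blocked, Ready, Running}.
States satisfying AG (io → EX done): {Terminated, New, Blocked, Ready, Running}.
Every state reachable from Terminated satisfies io → EX done.
Terminated ∈ Sat(AG (io → EX done)).

Holds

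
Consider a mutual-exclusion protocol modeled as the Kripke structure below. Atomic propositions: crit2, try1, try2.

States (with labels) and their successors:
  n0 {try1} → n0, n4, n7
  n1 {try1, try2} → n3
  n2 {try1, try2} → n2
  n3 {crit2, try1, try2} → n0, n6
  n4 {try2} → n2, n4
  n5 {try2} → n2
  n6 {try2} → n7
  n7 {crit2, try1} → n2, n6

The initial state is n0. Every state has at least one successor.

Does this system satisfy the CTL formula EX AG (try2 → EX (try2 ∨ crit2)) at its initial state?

Satisfied

States satisfying AG (try2 → EX (try2 ∨ crit2)): {n0, n1, n2, n3, n4, n5, n6, n7}.
States satisfying EX AG (try2 → EX (try2 ∨ crit2)): {n0, n1, n2, n3, n4, n5, n6, n7}.
n0 ∈ Sat(EX AG (try2 → EX (try2 ∨ crit2))).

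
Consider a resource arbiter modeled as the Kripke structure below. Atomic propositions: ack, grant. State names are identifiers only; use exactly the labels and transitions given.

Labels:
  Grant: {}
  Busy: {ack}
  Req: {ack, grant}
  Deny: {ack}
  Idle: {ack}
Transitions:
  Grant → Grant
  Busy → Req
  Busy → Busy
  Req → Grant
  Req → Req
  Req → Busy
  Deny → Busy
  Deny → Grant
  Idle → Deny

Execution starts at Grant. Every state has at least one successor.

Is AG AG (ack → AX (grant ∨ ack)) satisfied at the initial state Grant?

States satisfying AG (ack → AX (grant ∨ ack)): {Grant}.
States satisfying AG AG (ack → AX (grant ∨ ack)): {Grant}.
Every state reachable from Grant satisfies AG (ack → AX (grant ∨ ack)).
Grant ∈ Sat(AG AG (ack → AX (grant ∨ ack))).

Satisfied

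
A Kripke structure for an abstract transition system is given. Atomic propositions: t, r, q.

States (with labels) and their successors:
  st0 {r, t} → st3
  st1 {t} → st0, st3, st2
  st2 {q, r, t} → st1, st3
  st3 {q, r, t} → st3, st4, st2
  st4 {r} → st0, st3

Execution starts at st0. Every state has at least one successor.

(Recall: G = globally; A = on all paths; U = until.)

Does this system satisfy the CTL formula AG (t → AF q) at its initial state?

States satisfying t → AF q: {st0, st1, st2, st3, st4}.
States satisfying AG (t → AF q): {st0, st1, st2, st3, st4}.
Every state reachable from st0 satisfies t → AF q.
st0 ∈ Sat(AG (t → AF q)).

Holds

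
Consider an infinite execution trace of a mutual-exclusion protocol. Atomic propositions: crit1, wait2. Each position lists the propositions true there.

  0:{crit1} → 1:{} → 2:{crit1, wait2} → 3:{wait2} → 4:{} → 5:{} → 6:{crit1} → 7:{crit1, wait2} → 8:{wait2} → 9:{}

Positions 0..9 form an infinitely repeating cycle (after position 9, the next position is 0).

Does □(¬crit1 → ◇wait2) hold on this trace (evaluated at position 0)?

Yes

¬crit1 → ◇wait2 holds at every position 0..9, and those are all positions ever visited, so □(¬crit1 → ◇wait2) holds.
Positions where ¬crit1 holds: 1, 3, 4, 5, 8, 9.
Check ◇wait2 at each: 1→ok, 3→ok, 4→ok, 5→ok, 8→ok, 9→ok.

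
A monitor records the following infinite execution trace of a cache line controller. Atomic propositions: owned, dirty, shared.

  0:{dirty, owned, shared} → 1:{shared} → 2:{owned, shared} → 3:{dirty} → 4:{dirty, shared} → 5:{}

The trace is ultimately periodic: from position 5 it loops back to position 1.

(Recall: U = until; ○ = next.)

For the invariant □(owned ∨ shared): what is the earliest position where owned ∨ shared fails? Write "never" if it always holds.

Check owned ∨ shared at each position in order: 0 ✓, 1 ✓, 2 ✓.
At position 3 the labels are {dirty}, so owned ∨ shared is false there. This is the first violation.

3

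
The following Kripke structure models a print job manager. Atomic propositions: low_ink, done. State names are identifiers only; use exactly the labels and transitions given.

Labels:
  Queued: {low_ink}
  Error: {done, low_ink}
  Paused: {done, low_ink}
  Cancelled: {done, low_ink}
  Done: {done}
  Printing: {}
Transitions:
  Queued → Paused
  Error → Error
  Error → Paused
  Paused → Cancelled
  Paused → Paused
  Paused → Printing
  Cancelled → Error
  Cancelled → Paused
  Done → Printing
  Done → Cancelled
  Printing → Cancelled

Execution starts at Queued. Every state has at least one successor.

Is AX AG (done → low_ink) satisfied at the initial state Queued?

Yes

States satisfying AG (done → low_ink): {Queued, Error, Paused, Cancelled, Printing}.
States satisfying AX AG (done → low_ink): {Queued, Error, Paused, Cancelled, Done, Printing}.
Queued ∈ Sat(AX AG (done → low_ink)).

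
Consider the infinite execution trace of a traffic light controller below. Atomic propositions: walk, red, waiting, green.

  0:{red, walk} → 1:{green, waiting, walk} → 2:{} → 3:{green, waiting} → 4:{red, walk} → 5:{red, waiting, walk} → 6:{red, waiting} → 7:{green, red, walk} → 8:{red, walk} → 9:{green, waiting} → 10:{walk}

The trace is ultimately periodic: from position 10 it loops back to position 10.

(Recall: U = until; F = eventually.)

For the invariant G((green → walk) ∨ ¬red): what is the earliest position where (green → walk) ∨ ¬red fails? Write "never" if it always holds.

(green → walk) ∨ ¬red holds at every position 0..10, and those are all the positions the trace ever visits, so the invariant G((green → walk) ∨ ¬red) is never violated.

never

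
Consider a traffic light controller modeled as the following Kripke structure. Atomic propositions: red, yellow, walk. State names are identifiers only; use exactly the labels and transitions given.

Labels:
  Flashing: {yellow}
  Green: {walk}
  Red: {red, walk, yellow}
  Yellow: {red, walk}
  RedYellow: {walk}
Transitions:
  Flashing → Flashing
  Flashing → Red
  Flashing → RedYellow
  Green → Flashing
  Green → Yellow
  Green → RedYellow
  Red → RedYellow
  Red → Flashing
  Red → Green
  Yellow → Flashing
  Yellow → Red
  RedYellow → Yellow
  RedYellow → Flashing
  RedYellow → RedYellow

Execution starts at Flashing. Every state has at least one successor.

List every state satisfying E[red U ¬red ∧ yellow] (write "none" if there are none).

States satisfying red: {Red, Yellow}.
States satisfying ¬red ∧ yellow: {Flashing}.
States satisfying E[red U ¬red ∧ yellow]: {Flashing, Red, Yellow}.

{Flashing, Red, Yellow}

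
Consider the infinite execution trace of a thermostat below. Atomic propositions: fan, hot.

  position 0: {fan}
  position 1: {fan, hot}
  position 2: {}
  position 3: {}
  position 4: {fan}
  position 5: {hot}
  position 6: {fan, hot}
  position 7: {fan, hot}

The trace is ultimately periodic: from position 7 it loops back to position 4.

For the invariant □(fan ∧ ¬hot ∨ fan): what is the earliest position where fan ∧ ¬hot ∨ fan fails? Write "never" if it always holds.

Check fan ∧ ¬hot ∨ fan at each position in order: 0 ✓, 1 ✓.
At position 2 the labels are {}, so fan ∧ ¬hot ∨ fan is false there. This is the first violation.

2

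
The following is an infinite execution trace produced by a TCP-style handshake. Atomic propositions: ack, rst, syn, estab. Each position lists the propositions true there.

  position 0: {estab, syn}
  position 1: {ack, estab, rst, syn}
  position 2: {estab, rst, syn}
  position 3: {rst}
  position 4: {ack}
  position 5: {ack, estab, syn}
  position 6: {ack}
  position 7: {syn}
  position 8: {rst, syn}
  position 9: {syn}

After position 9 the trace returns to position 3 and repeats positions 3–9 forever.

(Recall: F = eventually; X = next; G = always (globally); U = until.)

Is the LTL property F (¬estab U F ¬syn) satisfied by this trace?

¬estab U F ¬syn holds at position 0, which is reachable from 0, so F (¬estab U F ¬syn) holds.

Holds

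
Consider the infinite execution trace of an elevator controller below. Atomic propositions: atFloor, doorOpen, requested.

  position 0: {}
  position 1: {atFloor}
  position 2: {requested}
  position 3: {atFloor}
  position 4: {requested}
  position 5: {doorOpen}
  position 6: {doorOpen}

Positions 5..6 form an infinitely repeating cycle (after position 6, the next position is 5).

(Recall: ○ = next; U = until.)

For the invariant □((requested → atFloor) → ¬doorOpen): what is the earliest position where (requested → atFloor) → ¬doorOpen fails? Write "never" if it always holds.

5

Check (requested → atFloor) → ¬doorOpen at each position in order: 0 ✓, 1 ✓, 2 ✓, 3 ✓, 4 ✓.
At position 5 the labels are {doorOpen}, so (requested → atFloor) → ¬doorOpen is false there. This is the first violation.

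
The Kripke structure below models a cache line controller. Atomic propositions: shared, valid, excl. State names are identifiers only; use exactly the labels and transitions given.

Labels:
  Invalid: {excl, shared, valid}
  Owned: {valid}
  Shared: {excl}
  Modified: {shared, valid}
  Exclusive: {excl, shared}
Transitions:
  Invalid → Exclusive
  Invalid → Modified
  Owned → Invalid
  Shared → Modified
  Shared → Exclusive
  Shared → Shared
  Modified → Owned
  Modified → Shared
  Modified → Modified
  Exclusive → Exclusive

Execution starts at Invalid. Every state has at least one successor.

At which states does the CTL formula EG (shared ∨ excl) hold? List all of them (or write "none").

States satisfying shared ∨ excl: {Invalid, Shared, Modified, Exclusive}.
States satisfying EG (shared ∨ excl): {Invalid, Shared, Modified, Exclusive}.

{Invalid, Shared, Modified, Exclusive}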